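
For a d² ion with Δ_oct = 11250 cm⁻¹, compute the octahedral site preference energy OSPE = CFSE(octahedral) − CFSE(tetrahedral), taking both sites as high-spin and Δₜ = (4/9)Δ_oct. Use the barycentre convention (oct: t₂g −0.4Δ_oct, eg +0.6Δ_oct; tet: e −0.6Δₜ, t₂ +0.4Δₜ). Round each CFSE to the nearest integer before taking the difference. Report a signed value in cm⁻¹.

-3000

Octahedral high-spin t2g^2 e_g^0: CFSE = -0.8 × 11250 = -9000 cm⁻¹.
Tetrahedral: e^2 t2^0, CFSE = 2(−0.6) + 0(+0.4) = -1.2Δₜ = -1.2 × (4/9) × 11250 = -6000 cm⁻¹.
OSPE = -9000 − (-6000) = -3000 cm⁻¹.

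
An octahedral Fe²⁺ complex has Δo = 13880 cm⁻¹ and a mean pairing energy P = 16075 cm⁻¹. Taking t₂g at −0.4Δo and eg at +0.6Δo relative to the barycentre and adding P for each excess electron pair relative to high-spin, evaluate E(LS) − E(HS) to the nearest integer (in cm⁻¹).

Group 8 minus oxidation state +2 gives a d⁶ configuration for Fe²⁺.
High-spin: t₂g⁴ eg², CFSE = -0.4Δo = -5552 cm⁻¹.
Low-spin t₂g⁶ eg⁰ gives -2.4Δo = -33312 cm⁻¹, but forming 2 extra pairs costs 2P = 32150 cm⁻¹, so E(LS) = -33312 + 32150 = -1162 cm⁻¹.
The difference is -1162 − (-5552) = 4390 cm⁻¹, so high-spin lies lower.

4390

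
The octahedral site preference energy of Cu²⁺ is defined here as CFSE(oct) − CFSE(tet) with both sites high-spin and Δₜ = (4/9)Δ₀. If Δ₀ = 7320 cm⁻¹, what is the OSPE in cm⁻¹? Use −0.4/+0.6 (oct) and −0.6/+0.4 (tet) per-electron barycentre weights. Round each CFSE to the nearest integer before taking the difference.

Group 11 minus oxidation state +2 gives a d⁹ configuration for Cu²⁺.
Octahedral high-spin t₂g⁶ eg³: CFSE = -0.6 × 7320 = -4392 cm⁻¹.
Tetrahedral: e⁴ t₂⁵, CFSE = 4(−0.6) + 5(+0.4) = -0.4Δₜ = -0.4 × (4/9) × 7320 = -1301 cm⁻¹.
Subtracting, OSPE = -4392 − (-1301) = -3091 cm⁻¹.

-3091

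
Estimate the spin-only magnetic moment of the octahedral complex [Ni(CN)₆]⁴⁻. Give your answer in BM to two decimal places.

Each CN⁻ contributes -1; 6 × (-1) = -6. With overall charge -4, Ni is in the +2 oxidation state.
Group 10 minus oxidation state +2 gives a d⁸ configuration for Ni²⁺.
Configuration: t2g^6 e_g^2 → 2 unpaired electrons.
μ(spin-only) = √[2(2+2)] = √8 ≈ 2.83 BM.

2.83 BM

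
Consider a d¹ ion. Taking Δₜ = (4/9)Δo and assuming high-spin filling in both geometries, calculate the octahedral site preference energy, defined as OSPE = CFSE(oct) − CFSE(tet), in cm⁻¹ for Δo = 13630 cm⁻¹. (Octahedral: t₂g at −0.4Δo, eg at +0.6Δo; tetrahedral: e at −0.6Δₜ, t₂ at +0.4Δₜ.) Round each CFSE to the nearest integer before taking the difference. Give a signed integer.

Octahedral high-spin t₂g¹ eg⁰: CFSE = -0.4 × 13630 = -5452 cm⁻¹.
In a tetrahedral site the filling is e¹ t₂⁰: CFSE(tet) = -0.6Δₜ = -0.6 × (4/9)(13630) = -3635 cm⁻¹.
OSPE = CFSE(oct) − CFSE(tet) = -5452 − (-3635) = -1817 cm⁻¹.

-1817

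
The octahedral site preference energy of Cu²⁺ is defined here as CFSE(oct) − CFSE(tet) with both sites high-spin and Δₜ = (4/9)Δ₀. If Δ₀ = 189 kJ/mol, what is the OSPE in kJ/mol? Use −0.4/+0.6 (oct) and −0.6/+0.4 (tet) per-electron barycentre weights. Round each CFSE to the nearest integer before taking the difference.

Group 11 minus oxidation state +2 gives a d⁹ configuration for Cu²⁺.
Octahedral (high-spin): t2g^6 e_g^3, CFSE = 6(−0.4) + 3(+0.6) = -0.6Δ₀ = -0.6 × 189 = -113 kJ/mol.
In a tetrahedral site the filling is e^4 t2^5: CFSE(tet) = -0.4Δₜ = -0.4 × (4/9)(189) = -34 kJ/mol.
OSPE = CFSE(oct) − CFSE(tet) = -113 − (-34) = -79 kJ/mol.

-79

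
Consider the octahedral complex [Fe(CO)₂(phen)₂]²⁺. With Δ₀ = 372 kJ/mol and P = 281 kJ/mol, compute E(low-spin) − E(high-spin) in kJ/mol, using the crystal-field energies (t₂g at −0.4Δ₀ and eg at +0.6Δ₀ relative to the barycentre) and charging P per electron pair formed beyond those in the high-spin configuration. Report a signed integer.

-182

Ligand charges: 2×(+0) from CO and 2×(+0) from phen sum to +0; with overall charge +2, Fe is +2.
Fe²⁺: group 8, so d-count = 8 − 2 = 6.
High-spin: t₂g⁴ eg², CFSE = -0.4Δ₀ = -149 kJ/mol.
For low-spin the configuration is t₂g⁶ eg⁰: orbital energy -2.4 × 372 = -893 kJ/mol, and 2 additional pairs relative to high-spin add 562 kJ/mol, giving -331 kJ/mol.
Thus E(LS) − E(HS) = -182 kJ/mol.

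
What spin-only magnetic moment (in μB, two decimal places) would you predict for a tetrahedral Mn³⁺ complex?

4.90 μB

Mn is in group 7, so Mn³⁺ is d⁴ (7 − 3 = 4).
With tetrahedral geometry the complex is necessarily high-spin.
Configuration: e² t₂² → 4 unpaired electrons.
μ(spin-only) = √[4(4+2)] = √24 ≈ 4.90 μB.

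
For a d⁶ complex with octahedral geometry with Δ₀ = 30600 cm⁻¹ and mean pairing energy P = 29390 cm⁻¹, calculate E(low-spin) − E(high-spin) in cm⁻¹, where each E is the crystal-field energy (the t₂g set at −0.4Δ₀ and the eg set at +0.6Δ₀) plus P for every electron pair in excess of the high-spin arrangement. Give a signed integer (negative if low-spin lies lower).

-2420

High-spin: t₂g⁴ eg², CFSE = -0.4Δ₀ = -12240 cm⁻¹.
Low-spin: t₂g⁶ eg⁰, orbital CFSE = -2.4Δ₀ = -73440 cm⁻¹; plus 2 excess pairs × P = +58780 cm⁻¹; total -14660 cm⁻¹.
The difference is -14660 − (-12240) = -2420 cm⁻¹, so low-spin lies lower.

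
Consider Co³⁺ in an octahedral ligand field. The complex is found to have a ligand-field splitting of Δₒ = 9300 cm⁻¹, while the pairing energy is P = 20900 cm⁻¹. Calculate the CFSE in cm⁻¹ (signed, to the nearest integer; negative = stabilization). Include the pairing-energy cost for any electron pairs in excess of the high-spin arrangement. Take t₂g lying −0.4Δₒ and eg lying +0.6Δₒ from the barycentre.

-3720

Co sits in group 9; removing 3 electrons leaves Co³⁺ with 9 − 3 = 6 d electrons.
Δₒ < P, so pairing is avoided: the ground state is high-spin.
That gives t₂g⁴ eg².
Orbital CFSE = -0.4Δₒ = -0.4 × 9300 = -3720 cm⁻¹.
High-spin has no excess pairs, so no pairing correction applies.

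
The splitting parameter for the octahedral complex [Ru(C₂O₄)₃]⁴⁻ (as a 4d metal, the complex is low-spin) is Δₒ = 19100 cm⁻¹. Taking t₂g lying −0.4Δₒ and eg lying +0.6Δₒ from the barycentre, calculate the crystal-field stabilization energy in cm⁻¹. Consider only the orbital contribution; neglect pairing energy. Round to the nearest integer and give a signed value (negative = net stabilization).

-45840

Each C₂O₄²⁻ contributes -2; 3 × (-2) = -6. With overall charge -4, Ru is in the +2 oxidation state.
Ru sits in group 8; removing 2 electrons leaves Ru²⁺ with 8 − 2 = 6 d electrons.
The d⁶ electrons fill as t₂g⁶ eg⁰.
CFSE(orbital) = 6×(-0.4Δₒ) + 0×(0.6Δₒ) = -2.4Δₒ; with Δₒ = 19100 cm⁻¹ that is -45840 cm⁻¹.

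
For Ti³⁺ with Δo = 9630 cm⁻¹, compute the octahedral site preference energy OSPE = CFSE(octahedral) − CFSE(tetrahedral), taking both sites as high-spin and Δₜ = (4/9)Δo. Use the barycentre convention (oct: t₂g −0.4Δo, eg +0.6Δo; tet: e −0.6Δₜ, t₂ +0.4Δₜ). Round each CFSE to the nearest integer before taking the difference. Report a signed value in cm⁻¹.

Ti sits in group 4; removing 3 electrons leaves Ti³⁺ with 4 − 3 = 1 d electrons.
Octahedral high-spin t2g^1 e_g^0: CFSE = -0.4 × 9630 = -3852 cm⁻¹.
In a tetrahedral site the filling is e^1 t2^0: CFSE(tet) = -0.6Δₜ = -0.6 × (4/9)(9630) = -2568 cm⁻¹.
Subtracting, OSPE = -3852 − (-2568) = -1284 cm⁻¹.

-1284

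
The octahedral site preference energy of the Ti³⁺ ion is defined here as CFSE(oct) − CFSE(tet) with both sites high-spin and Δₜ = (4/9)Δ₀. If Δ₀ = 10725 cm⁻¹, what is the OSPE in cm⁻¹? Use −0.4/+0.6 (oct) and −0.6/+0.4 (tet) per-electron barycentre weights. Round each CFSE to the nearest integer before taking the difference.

-1430

Ti is in group 4, so Ti³⁺ is d¹ (4 − 3 = 1).
Octahedral high-spin t2g^1 e_g^0: CFSE = -0.4 × 10725 = -4290 cm⁻¹.
Tetrahedral: e^1 t2^0, CFSE = 1(−0.6) + 0(+0.4) = -0.6Δₜ = -0.6 × (4/9) × 10725 = -2860 cm⁻¹.
Subtracting, OSPE = -4290 − (-2860) = -1430 cm⁻¹.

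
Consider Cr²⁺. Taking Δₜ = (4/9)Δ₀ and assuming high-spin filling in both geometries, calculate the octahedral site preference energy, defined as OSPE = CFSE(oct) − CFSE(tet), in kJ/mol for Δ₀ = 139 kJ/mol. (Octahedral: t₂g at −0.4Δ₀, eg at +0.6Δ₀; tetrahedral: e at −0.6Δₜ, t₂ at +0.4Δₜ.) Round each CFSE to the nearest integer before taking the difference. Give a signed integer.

Cr is in group 6, so Cr²⁺ is d⁴ (6 − 2 = 4).
Octahedral high-spin t₂g³ eg¹: CFSE = -0.6 × 139 = -83 kJ/mol.
In a tetrahedral site the filling is e² t₂²: CFSE(tet) = -0.4Δₜ = -0.4 × (4/9)(139) = -25 kJ/mol.
OSPE = -83 − (-25) = -58 kJ/mol.

-58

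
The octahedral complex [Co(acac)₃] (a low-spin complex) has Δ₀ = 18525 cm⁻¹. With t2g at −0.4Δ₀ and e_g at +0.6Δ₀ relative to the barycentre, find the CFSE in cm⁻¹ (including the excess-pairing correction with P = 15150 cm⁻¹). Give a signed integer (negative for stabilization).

-14160

Each acac⁻ contributes -1; 3 × (-1) = -3. With overall charge +0, Co is in the +3 oxidation state.
Group 9 minus oxidation state +3 gives a d⁶ configuration for Co³⁺.
The d⁶ electrons fill as t2g^6 e_g^0.
Orbital CFSE = 6(-0.4) + 0(0.6) = -2.4Δ₀ = -2.4 × 18525 = -44460 cm⁻¹.
Relative to high-spin t2g^4 e_g^2 (1 paired), the low-spin configuration has 2 additional pairs, contributing +2 × 15150 = +30300 cm⁻¹.
Overall CFSE = -44460 + 30300 = -14160 cm⁻¹.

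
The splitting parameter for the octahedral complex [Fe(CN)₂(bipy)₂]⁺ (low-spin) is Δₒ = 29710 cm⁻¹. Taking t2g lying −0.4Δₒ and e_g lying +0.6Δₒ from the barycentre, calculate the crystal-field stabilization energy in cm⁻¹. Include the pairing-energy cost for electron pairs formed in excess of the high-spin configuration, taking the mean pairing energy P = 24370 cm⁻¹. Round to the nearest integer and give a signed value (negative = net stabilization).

Ligand charges: 2×(-1) from CN⁻ and 2×(+0) from bipy sum to -2; with overall charge +1, Fe is +3.
Fe is in group 8, so Fe³⁺ is d⁵ (8 − 3 = 5).
The d⁵ electrons fill as t2g^5 e_g^0.
CFSE(orbital) = 5×(-0.4Δₒ) + 0×(0.6Δₒ) = -2.0Δₒ; with Δₒ = 29710 cm⁻¹ that is -59420 cm⁻¹.
Relative to high-spin t2g^3 e_g^2 (0 paired), the low-spin configuration has 2 additional pairs, contributing +2 × 24370 = +48740 cm⁻¹.
Overall CFSE = -59420 + 48740 = -10680 cm⁻¹.

-10680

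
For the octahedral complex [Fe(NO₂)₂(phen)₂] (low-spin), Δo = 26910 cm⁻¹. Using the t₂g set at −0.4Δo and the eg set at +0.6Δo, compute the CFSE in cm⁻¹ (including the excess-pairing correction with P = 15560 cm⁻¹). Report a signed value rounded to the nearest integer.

-33464

Ligand charges: 2×(-1) from NO₂⁻ and 2×(+0) from phen sum to -2; with overall charge +0, Fe is +2.
Fe sits in group 8; removing 2 electrons leaves Fe²⁺ with 8 − 2 = 6 d electrons.
The d⁶ electrons fill as t₂g⁶ eg⁰.
Orbital CFSE = 6(-0.4) + 0(0.6) = -2.4Δo = -2.4 × 26910 = -64584 cm⁻¹.
High-spin d⁶ would be t₂g⁴ eg² with 1 pair; low-spin has 3, so 2 excess pairs cost +2P = +31120 cm⁻¹.
Net CFSE = -64584 + 31120 = -33464 cm⁻¹.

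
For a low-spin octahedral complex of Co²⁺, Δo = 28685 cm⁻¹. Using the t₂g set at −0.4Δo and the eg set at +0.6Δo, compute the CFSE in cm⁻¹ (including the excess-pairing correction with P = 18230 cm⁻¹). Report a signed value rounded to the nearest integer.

-33403

Co²⁺: group 9, so d-count = 9 − 2 = 7.
Configuration: t₂g⁶ eg¹.
The orbital stabilization is -1.8Δo = -1.8 × 28685 = -51633 cm⁻¹.
High-spin d⁷ would be t₂g⁵ eg² with 2 pairs; low-spin has 3, so 1 excess pair costs +1P = +18230 cm⁻¹.
Overall CFSE = -51633 + 18230 = -33403 cm⁻¹.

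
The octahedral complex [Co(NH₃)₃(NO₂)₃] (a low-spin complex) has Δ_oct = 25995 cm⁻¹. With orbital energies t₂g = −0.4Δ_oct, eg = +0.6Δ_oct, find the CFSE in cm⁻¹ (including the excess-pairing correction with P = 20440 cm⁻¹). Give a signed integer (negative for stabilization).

-21508

Ligand charges: 3×(+0) from NH₃ and 3×(-1) from NO₂⁻ sum to -3; with overall charge +0, Co is +3.
Co sits in group 9; removing 3 electrons leaves Co³⁺ with 9 − 3 = 6 d electrons.
Configuration: t₂g⁶ eg⁰.
CFSE(orbital) = 6×(-0.4Δ_oct) + 0×(0.6Δ_oct) = -2.4Δ_oct; with Δ_oct = 25995 cm⁻¹ that is -62388 cm⁻¹.
High-spin d⁶ would be t₂g⁴ eg² with 1 pair; low-spin has 3, so 2 excess pairs cost +2P = +40880 cm⁻¹.
Combining: -62388 + 40880 = -21508 cm⁻¹.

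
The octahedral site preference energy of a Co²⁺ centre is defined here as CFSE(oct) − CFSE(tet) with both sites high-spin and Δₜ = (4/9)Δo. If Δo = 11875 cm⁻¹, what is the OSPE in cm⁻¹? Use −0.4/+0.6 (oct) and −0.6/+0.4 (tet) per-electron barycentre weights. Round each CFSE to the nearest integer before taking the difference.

Co is in group 9, so Co²⁺ is d⁷ (9 − 2 = 7).
Octahedral (high-spin): t2g^5 e_g^2, CFSE = 5(−0.4) + 2(+0.6) = -0.8Δo = -0.8 × 11875 = -9500 cm⁻¹.
Tetrahedral: e^4 t2^3, CFSE = 4(−0.6) + 3(+0.4) = -1.2Δₜ = -1.2 × (4/9) × 11875 = -6333 cm⁻¹.
OSPE = -9500 − (-6333) = -3167 cm⁻¹.

-3167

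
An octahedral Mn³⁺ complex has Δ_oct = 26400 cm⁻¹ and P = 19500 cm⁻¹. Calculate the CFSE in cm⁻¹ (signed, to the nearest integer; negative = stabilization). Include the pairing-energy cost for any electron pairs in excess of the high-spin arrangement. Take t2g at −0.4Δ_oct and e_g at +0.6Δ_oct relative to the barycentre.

Group 7 minus oxidation state +3 gives a d⁴ configuration for Mn³⁺.
With Δ_oct > P the complex is low-spin.
Configuration: t2g^4 e_g^0.
Orbital CFSE = -1.6Δ_oct = -1.6 × 26400 = -42240 cm⁻¹.
Excess pairs vs high-spin: 1 − 0 = 1; pairing cost = +19500 cm⁻¹.
Net CFSE = -42240 + 19500 = -22740 cm⁻¹.

-22740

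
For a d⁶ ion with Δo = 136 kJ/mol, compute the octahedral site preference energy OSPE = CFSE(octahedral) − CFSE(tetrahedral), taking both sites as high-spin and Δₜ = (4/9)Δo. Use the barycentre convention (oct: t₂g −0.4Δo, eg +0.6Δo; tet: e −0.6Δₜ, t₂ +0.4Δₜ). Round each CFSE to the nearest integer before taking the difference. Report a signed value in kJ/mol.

Octahedral (high-spin): t2g^4 e_g^2, CFSE = 4(−0.4) + 2(+0.6) = -0.4Δo = -0.4 × 136 = -54 kJ/mol.
Tetrahedral e^3 t2^3 gives -0.6Δₜ = -0.6 × (4/9) × 136 = -36 kJ/mol.
OSPE = CFSE(oct) − CFSE(tet) = -54 − (-36) = -18 kJ/mol.

-18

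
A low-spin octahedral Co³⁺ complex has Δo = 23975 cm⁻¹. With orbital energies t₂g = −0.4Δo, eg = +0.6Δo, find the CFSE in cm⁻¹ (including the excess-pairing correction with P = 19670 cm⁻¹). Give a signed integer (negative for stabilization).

Co³⁺: group 9, so d-count = 9 − 3 = 6.
Configuration: t₂g⁶ eg⁰.
CFSE(orbital) = 6×(-0.4Δo) + 0×(0.6Δo) = -2.4Δo; with Δo = 23975 cm⁻¹ that is -57540 cm⁻¹.
High-spin d⁶ would be t₂g⁴ eg² with 1 pair; low-spin has 3, so 2 excess pairs cost +2P = +39340 cm⁻¹.
Combining: -57540 + 39340 = -18200 cm⁻¹.

-18200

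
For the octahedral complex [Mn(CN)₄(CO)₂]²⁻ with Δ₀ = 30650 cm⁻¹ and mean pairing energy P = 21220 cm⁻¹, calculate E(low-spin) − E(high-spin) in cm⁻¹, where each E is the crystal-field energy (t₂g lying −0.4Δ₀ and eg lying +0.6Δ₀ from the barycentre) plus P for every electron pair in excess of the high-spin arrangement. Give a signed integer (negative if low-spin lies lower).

-18860

Ligand charges: 4×(-1) from CN⁻ and 2×(+0) from CO sum to -4; with overall charge -2, Mn is +2.
Mn²⁺: group 7, so d-count = 7 − 2 = 5.
High-spin: t₂g³ eg², CFSE = 0.0Δ₀ = 0 cm⁻¹.
Low-spin t₂g⁵ eg⁰ gives -2.0Δ₀ = -61300 cm⁻¹, but forming 2 extra pairs costs 2P = 42440 cm⁻¹, so E(LS) = -61300 + 42440 = -18860 cm⁻¹.
E(LS) − E(HS) = -18860 − (0) = -18860 cm⁻¹.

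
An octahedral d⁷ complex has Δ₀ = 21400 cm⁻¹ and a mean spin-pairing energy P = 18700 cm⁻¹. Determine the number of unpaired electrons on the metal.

Δ₀ > P, so pairing is preferred: the ground state is low-spin.
That gives t₂g⁶ eg¹.
Unpaired electrons: 1.

1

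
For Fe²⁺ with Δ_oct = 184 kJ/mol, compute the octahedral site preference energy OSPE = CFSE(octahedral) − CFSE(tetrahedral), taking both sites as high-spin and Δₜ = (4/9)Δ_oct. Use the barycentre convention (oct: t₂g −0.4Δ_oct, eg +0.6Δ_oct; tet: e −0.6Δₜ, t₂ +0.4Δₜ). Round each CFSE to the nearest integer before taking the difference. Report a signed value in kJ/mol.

Fe sits in group 8; removing 2 electrons leaves Fe²⁺ with 8 − 2 = 6 d electrons.
Octahedral high-spin t2g^4 e_g^2: CFSE = -0.4 × 184 = -74 kJ/mol.
Tetrahedral e^3 t2^3 gives -0.6Δₜ = -0.6 × (4/9) × 184 = -49 kJ/mol.
OSPE = CFSE(oct) − CFSE(tet) = -74 − (-49) = -25 kJ/mol.

-25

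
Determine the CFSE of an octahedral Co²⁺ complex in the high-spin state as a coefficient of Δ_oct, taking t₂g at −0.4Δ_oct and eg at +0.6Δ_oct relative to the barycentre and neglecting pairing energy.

-0.8 Δ_oct

Co sits in group 9; removing 2 electrons leaves Co²⁺ with 9 − 2 = 7 d electrons.
Configuration: t₂g⁵ eg².
CFSE = 5(-0.4Δ_oct) + 2(0.6Δ_oct) = -2.0Δ_oct + 1.2Δ_oct = -0.8Δ_oct.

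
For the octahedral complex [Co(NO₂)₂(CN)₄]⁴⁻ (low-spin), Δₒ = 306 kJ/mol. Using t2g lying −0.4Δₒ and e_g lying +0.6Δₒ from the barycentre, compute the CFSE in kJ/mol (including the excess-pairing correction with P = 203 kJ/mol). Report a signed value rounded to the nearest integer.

Ligand charges: 2×(-1) from NO₂⁻ and 4×(-1) from CN⁻ sum to -6; with overall charge -4, Co is +2.
Group 9 minus oxidation state +2 gives a d⁷ configuration for Co²⁺.
Electron filling gives t2g^6 e_g^1.
CFSE(orbital) = 6×(-0.4Δₒ) + 1×(0.6Δₒ) = -1.8Δₒ; with Δₒ = 306 kJ/mol that is -551 kJ/mol.
Relative to high-spin t2g^5 e_g^2 (2 paired), the low-spin configuration has 1 additional pair, contributing +1 × 203 = +203 kJ/mol.
Overall CFSE = -551 + 203 = -348 kJ/mol.

-348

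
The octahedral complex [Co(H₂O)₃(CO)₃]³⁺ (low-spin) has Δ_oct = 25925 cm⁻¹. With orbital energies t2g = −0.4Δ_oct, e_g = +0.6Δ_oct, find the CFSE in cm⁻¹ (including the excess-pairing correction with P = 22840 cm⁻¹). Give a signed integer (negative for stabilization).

Ligand charges: 3×(+0) from H₂O and 3×(+0) from CO sum to +0; with overall charge +3, Co is +3.
Co³⁺: group 9, so d-count = 9 − 3 = 6.
Electron filling gives t2g^6 e_g^0.
The orbital stabilization is -2.4Δ_oct = -2.4 × 25925 = -62220 cm⁻¹.
High-spin d⁶ would be t2g^4 e_g^2 with 1 pair; low-spin has 3, so 2 excess pairs cost +2P = +45680 cm⁻¹.
Overall CFSE = -62220 + 45680 = -16540 cm⁻¹.

-16540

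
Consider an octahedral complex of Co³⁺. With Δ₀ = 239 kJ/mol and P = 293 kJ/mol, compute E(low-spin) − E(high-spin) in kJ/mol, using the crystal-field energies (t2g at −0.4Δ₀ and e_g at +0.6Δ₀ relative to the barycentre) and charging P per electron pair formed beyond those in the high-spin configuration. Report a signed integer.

Co is in group 9, so Co³⁺ is d⁶ (9 − 3 = 6).
High-spin: t2g^4 e_g^2, CFSE = -0.4Δ₀ = -96 kJ/mol.
Low-spin t2g^6 e_g^0 gives -2.4Δ₀ = -574 kJ/mol, but forming 2 extra pairs costs 2P = 586 kJ/mol, so E(LS) = -574 + 586 = 12 kJ/mol.
Thus E(LS) − E(HS) = 108 kJ/mol.

108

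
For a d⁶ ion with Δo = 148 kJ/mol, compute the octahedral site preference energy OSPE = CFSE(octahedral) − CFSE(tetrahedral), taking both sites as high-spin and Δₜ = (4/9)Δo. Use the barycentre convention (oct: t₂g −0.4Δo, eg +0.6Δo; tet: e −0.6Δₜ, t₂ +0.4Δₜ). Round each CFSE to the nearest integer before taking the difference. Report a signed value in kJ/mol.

Octahedral (high-spin): t₂g⁴ eg², CFSE = 4(−0.4) + 2(+0.6) = -0.4Δo = -0.4 × 148 = -59 kJ/mol.
In a tetrahedral site the filling is e³ t₂³: CFSE(tet) = -0.6Δₜ = -0.6 × (4/9)(148) = -39 kJ/mol.
OSPE = CFSE(oct) − CFSE(tet) = -59 − (-39) = -20 kJ/mol.

-20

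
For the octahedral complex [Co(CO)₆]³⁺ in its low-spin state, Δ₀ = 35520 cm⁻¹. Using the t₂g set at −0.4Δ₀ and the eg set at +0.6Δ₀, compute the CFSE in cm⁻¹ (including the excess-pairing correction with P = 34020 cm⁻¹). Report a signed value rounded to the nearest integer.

-17208

CO is neutral, so the +3 overall charge sits on Co: oxidation state +3.
Group 9 minus oxidation state +3 gives a d⁶ configuration for Co³⁺.
Electron filling gives t₂g⁶ eg⁰.
The orbital stabilization is -2.4Δ₀ = -2.4 × 35520 = -85248 cm⁻¹.
High-spin d⁶ would be t₂g⁴ eg² with 1 pair; low-spin has 3, so 2 excess pairs cost +2P = +68040 cm⁻¹.
Overall CFSE = -85248 + 68040 = -17208 cm⁻¹.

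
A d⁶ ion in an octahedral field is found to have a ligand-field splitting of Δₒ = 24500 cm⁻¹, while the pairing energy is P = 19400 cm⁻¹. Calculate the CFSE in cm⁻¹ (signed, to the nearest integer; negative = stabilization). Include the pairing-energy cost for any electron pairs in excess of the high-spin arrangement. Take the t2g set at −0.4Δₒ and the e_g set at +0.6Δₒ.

-20000

Δₒ > P, so pairing is preferred: the ground state is low-spin.
Configuration: t2g^6 e_g^0.
Orbital CFSE = -2.4Δₒ = -2.4 × 24500 = -58800 cm⁻¹.
Excess pairs vs high-spin: 3 − 1 = 2; pairing cost = +38800 cm⁻¹.
Net CFSE = -58800 + 38800 = -20000 cm⁻¹.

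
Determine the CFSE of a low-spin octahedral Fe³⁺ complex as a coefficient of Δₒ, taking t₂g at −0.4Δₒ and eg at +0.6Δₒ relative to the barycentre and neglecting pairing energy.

-2.0 Δₒ

Group 8 minus oxidation state +3 gives a d⁵ configuration for Fe³⁺.
Configuration: t₂g⁵ eg⁰.
CFSE = 5(-0.4Δₒ) + 0(0.6Δₒ) = -2.0Δₒ + 0.0Δₒ = -2.0Δₒ.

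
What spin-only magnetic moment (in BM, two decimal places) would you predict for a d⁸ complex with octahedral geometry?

2.83 BM

Configuration: t₂g⁶ eg² → 2 unpaired electrons.
μ(spin-only) = √[2(2+2)] = √8 ≈ 2.83 BM.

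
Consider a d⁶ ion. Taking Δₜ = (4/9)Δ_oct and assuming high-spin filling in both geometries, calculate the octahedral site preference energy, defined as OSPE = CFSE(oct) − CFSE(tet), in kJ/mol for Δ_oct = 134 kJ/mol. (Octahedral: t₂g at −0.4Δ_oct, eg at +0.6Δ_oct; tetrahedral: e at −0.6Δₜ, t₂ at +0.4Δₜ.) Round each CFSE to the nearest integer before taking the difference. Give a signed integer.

-18

In an octahedral site d⁶ (HS) is t2g^4 e_g^2, giving CFSE(oct) = -0.4Δ_oct = -54 kJ/mol.
Tetrahedral e^3 t2^3 gives -0.6Δₜ = -0.6 × (4/9) × 134 = -36 kJ/mol.
OSPE = CFSE(oct) − CFSE(tet) = -54 − (-36) = -18 kJ/mol.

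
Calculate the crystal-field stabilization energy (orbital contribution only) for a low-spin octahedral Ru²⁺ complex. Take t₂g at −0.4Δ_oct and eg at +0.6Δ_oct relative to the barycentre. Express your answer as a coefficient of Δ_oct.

-2.4 Δ_oct

Group 8 minus oxidation state +2 gives a d⁶ configuration for Ru²⁺.
Configuration: t₂g⁶ eg⁰.
CFSE = 6(-0.4Δ_oct) + 0(0.6Δ_oct) = -2.4Δ_oct + 0.0Δ_oct = -2.4Δ_oct.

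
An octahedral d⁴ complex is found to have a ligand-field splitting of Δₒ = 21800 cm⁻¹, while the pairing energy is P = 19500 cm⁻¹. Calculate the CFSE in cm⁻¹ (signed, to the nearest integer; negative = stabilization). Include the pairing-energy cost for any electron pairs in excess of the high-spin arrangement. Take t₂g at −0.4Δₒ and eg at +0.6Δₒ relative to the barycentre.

-15380

Here Δₒ > P (21800 > 19500), so the low-spin state is favoured.
Configuration: t₂g⁴ eg⁰.
Orbital CFSE = -1.6Δₒ = -1.6 × 21800 = -34880 cm⁻¹.
Excess pairs vs high-spin: 1 − 0 = 1; pairing cost = +19500 cm⁻¹.
Net CFSE = -34880 + 19500 = -15380 cm⁻¹.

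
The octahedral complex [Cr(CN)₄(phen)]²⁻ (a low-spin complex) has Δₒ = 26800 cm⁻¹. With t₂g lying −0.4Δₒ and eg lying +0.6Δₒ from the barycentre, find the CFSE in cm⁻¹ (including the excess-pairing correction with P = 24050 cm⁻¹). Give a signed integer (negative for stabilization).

Ligand charges: 4×(-1) from CN⁻ and 1×(+0) from phen sum to -4; with overall charge -2, Cr is +2.
Cr is in group 6, so Cr²⁺ is d⁴ (6 − 2 = 4).
The d⁴ electrons fill as t₂g⁴ eg⁰.
Orbital CFSE = 4(-0.4) + 0(0.6) = -1.6Δₒ = -1.6 × 26800 = -42880 cm⁻¹.
Pairing penalty: 1 pair vs 0 in the high-spin reference → 1 extra × P = 24050 cm⁻¹.
Overall CFSE = -42880 + 24050 = -18830 cm⁻¹.

-18830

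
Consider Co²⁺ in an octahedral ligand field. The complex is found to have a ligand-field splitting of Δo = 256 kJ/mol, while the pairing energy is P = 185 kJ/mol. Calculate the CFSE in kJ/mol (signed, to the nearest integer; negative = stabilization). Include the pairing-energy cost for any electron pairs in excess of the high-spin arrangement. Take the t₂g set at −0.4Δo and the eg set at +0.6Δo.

Co²⁺: group 9, so d-count = 9 − 2 = 7.
Here Δo > P (256 > 185), so the low-spin state is favoured.
That gives t₂g⁶ eg¹.
Orbital CFSE = -1.8Δo = -1.8 × 256 = -461 kJ/mol.
Excess pairs vs high-spin: 3 − 2 = 1; pairing cost = +185 kJ/mol.
Net CFSE = -461 + 185 = -276 kJ/mol.

-276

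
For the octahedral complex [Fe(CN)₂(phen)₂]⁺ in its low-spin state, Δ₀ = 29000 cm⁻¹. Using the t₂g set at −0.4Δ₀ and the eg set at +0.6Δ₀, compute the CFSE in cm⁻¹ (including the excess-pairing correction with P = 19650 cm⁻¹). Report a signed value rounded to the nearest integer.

Ligand charges: 2×(-1) from CN⁻ and 2×(+0) from phen sum to -2; with overall charge +1, Fe is +3.
Group 8 minus oxidation state +3 gives a d⁵ configuration for Fe³⁺.
Configuration: t₂g⁵ eg⁰.
Orbital CFSE = 5(-0.4) + 0(0.6) = -2.0Δ₀ = -2.0 × 29000 = -58000 cm⁻¹.
High-spin d⁵ would be t₂g³ eg² with 0 pairs; low-spin has 2, so 2 excess pairs cost +2P = +39300 cm⁻¹.
Net CFSE = -58000 + 39300 = -18700 cm⁻¹.

-18700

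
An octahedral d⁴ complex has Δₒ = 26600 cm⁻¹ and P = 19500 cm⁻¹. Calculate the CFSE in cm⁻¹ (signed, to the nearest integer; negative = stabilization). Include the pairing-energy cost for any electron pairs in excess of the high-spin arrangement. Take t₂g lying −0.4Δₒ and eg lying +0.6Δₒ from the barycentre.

Δₒ > P, so pairing is preferred: the ground state is low-spin.
Filling d⁴ accordingly: t₂g⁴ eg⁰.
Orbital CFSE = -1.6Δₒ = -1.6 × 26600 = -42560 cm⁻¹.
Excess pairs vs high-spin: 1 − 0 = 1; pairing cost = +19500 cm⁻¹.
Net CFSE = -42560 + 19500 = -23060 cm⁻¹.

-23060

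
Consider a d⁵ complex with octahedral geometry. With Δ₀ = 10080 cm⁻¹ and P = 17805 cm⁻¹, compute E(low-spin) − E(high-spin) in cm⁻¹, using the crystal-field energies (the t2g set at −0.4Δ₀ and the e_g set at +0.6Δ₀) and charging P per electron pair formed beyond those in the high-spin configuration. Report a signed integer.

High-spin: t2g^3 e_g^2, CFSE = 0.0Δ₀ = 0 cm⁻¹.
Low-spin t2g^5 e_g^0 gives -2.0Δ₀ = -20160 cm⁻¹, but forming 2 extra pairs costs 2P = 35610 cm⁻¹, so E(LS) = -20160 + 35610 = 15450 cm⁻¹.
The difference is 15450 − (0) = 15450 cm⁻¹, so high-spin lies lower.

15450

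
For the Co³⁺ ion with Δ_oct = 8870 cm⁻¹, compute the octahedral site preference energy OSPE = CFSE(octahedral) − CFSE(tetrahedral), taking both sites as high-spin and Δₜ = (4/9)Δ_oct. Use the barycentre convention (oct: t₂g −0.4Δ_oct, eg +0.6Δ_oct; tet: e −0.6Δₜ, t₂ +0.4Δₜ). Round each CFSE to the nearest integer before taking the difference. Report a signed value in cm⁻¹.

Co sits in group 9; removing 3 electrons leaves Co³⁺ with 9 − 3 = 6 d electrons.
Octahedral (high-spin): t₂g⁴ eg², CFSE = 4(−0.4) + 2(+0.6) = -0.4Δ_oct = -0.4 × 8870 = -3548 cm⁻¹.
Tetrahedral: e³ t₂³, CFSE = 3(−0.6) + 3(+0.4) = -0.6Δₜ = -0.6 × (4/9) × 8870 = -2365 cm⁻¹.
OSPE = CFSE(oct) − CFSE(tet) = -3548 − (-2365) = -1183 cm⁻¹.

-1183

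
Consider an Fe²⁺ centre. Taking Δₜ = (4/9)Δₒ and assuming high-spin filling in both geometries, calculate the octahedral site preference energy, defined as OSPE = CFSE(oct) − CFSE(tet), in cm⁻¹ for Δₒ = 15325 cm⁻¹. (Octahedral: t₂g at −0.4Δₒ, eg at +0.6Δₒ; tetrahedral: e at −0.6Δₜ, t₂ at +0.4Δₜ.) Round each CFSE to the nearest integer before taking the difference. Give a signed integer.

Fe²⁺: group 8, so d-count = 8 − 2 = 6.
In an octahedral site d⁶ (HS) is t2g^4 e_g^2, giving CFSE(oct) = -0.4Δₒ = -6130 cm⁻¹.
Tetrahedral: e^3 t2^3, CFSE = 3(−0.6) + 3(+0.4) = -0.6Δₜ = -0.6 × (4/9) × 15325 = -4087 cm⁻¹.
OSPE = -6130 − (-4087) = -2043 cm⁻¹.

-2043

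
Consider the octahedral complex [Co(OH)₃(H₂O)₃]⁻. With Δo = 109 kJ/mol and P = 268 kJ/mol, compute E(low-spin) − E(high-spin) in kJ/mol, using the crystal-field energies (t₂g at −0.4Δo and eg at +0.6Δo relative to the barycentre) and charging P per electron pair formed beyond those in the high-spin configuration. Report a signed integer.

Ligand charges: 3×(-1) from OH⁻ and 3×(+0) from H₂O sum to -3; with overall charge -1, Co is +2.
Co is in group 9, so Co²⁺ is d⁷ (9 − 2 = 7).
High-spin: t₂g⁵ eg², CFSE = -0.8Δo = -87 kJ/mol.
Low-spin t₂g⁶ eg¹ gives -1.8Δo = -196 kJ/mol, but forming 1 extra pair costs 1P = 268 kJ/mol, so E(LS) = -196 + 268 = 72 kJ/mol.
E(LS) − E(HS) = 72 − (-87) = 159 kJ/mol.

159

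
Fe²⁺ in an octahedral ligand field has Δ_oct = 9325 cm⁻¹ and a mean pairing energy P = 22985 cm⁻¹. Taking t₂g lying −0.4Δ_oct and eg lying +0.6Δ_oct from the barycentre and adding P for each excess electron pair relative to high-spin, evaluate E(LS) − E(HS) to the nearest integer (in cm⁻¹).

Fe is in group 8, so Fe²⁺ is d⁶ (8 − 2 = 6).
In the high-spin limit (t₂g⁴ eg²) the orbital term is -0.4Δ_oct = -3730 cm⁻¹, with no excess pairing.
For low-spin the configuration is t₂g⁶ eg⁰: orbital energy -2.4 × 9325 = -22380 cm⁻¹, and 2 additional pairs relative to high-spin add 45970 cm⁻¹, giving 23590 cm⁻¹.
E(LS) − E(HS) = 23590 − (-3730) = 27320 cm⁻¹.

27320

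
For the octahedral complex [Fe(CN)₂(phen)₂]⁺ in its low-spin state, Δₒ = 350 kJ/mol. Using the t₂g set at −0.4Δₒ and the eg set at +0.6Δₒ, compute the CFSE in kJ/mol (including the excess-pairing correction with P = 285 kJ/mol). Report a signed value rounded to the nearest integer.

-130

Ligand charges: 2×(-1) from CN⁻ and 2×(+0) from phen sum to -2; with overall charge +1, Fe is +3.
Fe is in group 8, so Fe³⁺ is d⁵ (8 − 3 = 5).
Configuration: t₂g⁵ eg⁰.
CFSE(orbital) = 5×(-0.4Δₒ) + 0×(0.6Δₒ) = -2.0Δₒ; with Δₒ = 350 kJ/mol that is -700 kJ/mol.
Relative to high-spin t₂g³ eg² (0 paired), the low-spin configuration has 2 additional pairs, contributing +2 × 285 = +570 kJ/mol.
Overall CFSE = -700 + 570 = -130 kJ/mol.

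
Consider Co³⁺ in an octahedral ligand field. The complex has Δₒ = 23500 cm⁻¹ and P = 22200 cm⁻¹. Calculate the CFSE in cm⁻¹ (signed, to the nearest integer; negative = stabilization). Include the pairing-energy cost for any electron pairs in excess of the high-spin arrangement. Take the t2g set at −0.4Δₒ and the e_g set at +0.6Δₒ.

Co sits in group 9; removing 3 electrons leaves Co³⁺ with 9 − 3 = 6 d electrons.
With Δₒ > P the complex is low-spin.
Filling d⁶ accordingly: t2g^6 e_g^0.
Orbital CFSE = -2.4Δₒ = -2.4 × 23500 = -56400 cm⁻¹.
Excess pairs vs high-spin: 3 − 1 = 2; pairing cost = +44400 cm⁻¹.
Net CFSE = -56400 + 44400 = -12000 cm⁻¹.

-12000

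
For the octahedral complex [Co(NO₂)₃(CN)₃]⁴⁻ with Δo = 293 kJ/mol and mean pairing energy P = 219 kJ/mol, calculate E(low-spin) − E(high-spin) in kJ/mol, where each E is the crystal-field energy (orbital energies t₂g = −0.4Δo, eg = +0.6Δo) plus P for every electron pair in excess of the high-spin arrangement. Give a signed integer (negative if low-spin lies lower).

Ligand charges: 3×(-1) from NO₂⁻ and 3×(-1) from CN⁻ sum to -6; with overall charge -4, Co is +2.
Co sits in group 9; removing 2 electrons leaves Co²⁺ with 9 − 2 = 7 d electrons.
High-spin: t₂g⁵ eg², CFSE = -0.8Δo = -234 kJ/mol.
For low-spin the configuration is t₂g⁶ eg¹: orbital energy -1.8 × 293 = -527 kJ/mol, and 1 additional pair relative to high-spin adds 219 kJ/mol, giving -308 kJ/mol.
The difference is -308 − (-234) = -74 kJ/mol, so low-spin lies lower.

-74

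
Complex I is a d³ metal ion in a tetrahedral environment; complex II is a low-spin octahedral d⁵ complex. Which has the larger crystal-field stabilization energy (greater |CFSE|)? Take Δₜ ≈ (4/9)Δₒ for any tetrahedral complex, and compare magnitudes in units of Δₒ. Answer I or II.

II

I: With tetrahedral geometry the complex is necessarily high-spin; e² t₂¹, CFSE = -0.8Δₜ ≈ -0.36Δₒ.
II: t2g^5 e_g^0, CFSE = -2.0Δₒ.
So II has the larger |CFSE|.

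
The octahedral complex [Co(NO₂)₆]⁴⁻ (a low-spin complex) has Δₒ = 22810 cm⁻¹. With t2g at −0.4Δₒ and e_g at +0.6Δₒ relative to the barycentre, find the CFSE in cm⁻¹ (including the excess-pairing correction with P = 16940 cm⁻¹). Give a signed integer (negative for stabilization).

Each NO₂⁻ contributes -1; 6 × (-1) = -6. With overall charge -4, Co is in the +2 oxidation state.
Group 9 minus oxidation state +2 gives a d⁷ configuration for Co²⁺.
The d⁷ electrons fill as t2g^6 e_g^1.
Orbital CFSE = 6(-0.4) + 1(0.6) = -1.8Δₒ = -1.8 × 22810 = -41058 cm⁻¹.
Relative to high-spin t2g^5 e_g^2 (2 paired), the low-spin configuration has 1 additional pair, contributing +1 × 16940 = +16940 cm⁻¹.
Net CFSE = -41058 + 16940 = -24118 cm⁻¹.

-24118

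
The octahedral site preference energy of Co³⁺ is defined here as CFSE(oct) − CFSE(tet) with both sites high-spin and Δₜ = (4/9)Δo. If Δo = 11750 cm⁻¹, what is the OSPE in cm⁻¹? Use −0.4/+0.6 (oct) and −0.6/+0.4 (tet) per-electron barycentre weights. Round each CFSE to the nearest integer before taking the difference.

Group 9 minus oxidation state +3 gives a d⁶ configuration for Co³⁺.
In an octahedral site d⁶ (HS) is t₂g⁴ eg², giving CFSE(oct) = -0.4Δo = -4700 cm⁻¹.
Tetrahedral: e³ t₂³, CFSE = 3(−0.6) + 3(+0.4) = -0.6Δₜ = -0.6 × (4/9) × 11750 = -3133 cm⁻¹.
Subtracting, OSPE = -4700 − (-3133) = -1567 cm⁻¹.

-1567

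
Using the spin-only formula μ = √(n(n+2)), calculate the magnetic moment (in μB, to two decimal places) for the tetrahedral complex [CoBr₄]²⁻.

3.87 μB

Each Br⁻ contributes -1; 4 × (-1) = -4. With overall charge -2, Co is in the +2 oxidation state.
Co²⁺: group 9, so d-count = 9 − 2 = 7.
With tetrahedral geometry the complex is necessarily high-spin.
Configuration: e^4 t2^3 → 3 unpaired electrons.
μ(spin-only) = √[3(3+2)] = √15 ≈ 3.87 μB.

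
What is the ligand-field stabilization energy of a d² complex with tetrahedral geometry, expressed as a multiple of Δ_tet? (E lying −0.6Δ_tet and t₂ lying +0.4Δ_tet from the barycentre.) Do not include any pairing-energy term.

Tetrahedral fields are weak (Δₜ ≈ 4/9 Δₒ), so electrons fill high-spin.
Configuration: e² t₂⁰.
CFSE = 2(-0.6Δ_tet) + 0(0.4Δ_tet) = -1.2Δ_tet + 0.0Δ_tet = -1.2Δ_tet.

-1.2 Δ_tet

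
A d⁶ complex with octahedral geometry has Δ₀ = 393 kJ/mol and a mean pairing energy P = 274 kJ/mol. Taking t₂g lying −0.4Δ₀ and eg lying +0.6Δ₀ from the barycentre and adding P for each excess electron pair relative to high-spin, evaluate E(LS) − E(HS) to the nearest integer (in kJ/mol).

In the high-spin limit (t₂g⁴ eg²) the orbital term is -0.4Δ₀ = -157 kJ/mol, with no excess pairing.
For low-spin the configuration is t₂g⁶ eg⁰: orbital energy -2.4 × 393 = -943 kJ/mol, and 2 additional pairs relative to high-spin add 548 kJ/mol, giving -395 kJ/mol.
The difference is -395 − (-157) = -238 kJ/mol, so low-spin lies lower.

-238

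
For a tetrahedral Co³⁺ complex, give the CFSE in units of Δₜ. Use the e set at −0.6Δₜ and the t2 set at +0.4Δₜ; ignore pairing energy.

Group 9 minus oxidation state +3 gives a d⁶ configuration for Co³⁺.
Tetrahedral fields are weak (Δₜ ≈ 4/9 Δₒ), so electrons fill high-spin.
Configuration: e^3 t2^3.
CFSE = 3(-0.6Δₜ) + 3(0.4Δₜ) = -1.8Δₜ + 1.2Δₜ = -0.6Δₜ.

-0.6 Δₜ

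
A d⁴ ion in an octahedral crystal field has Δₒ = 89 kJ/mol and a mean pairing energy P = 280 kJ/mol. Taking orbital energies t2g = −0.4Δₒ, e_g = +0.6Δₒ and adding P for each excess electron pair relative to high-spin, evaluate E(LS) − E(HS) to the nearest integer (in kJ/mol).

High-spin: t2g^3 e_g^1, CFSE = -0.6Δₒ = -53 kJ/mol.
Low-spin: t2g^4 e_g^0, orbital CFSE = -1.6Δₒ = -142 kJ/mol; plus 1 excess pair × P = +280 kJ/mol; total 138 kJ/mol.
Thus E(LS) − E(HS) = 191 kJ/mol.

191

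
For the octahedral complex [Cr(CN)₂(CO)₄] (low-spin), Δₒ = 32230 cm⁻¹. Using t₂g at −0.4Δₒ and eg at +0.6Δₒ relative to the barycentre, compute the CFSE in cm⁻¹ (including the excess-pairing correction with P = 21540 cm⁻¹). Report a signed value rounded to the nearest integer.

Ligand charges: 2×(-1) from CN⁻ and 4×(+0) from CO sum to -2; with overall charge +0, Cr is +2.
Cr²⁺: group 6, so d-count = 6 − 2 = 4.
Electron filling gives t₂g⁴ eg⁰.
The orbital stabilization is -1.6Δₒ = -1.6 × 32230 = -51568 cm⁻¹.
Pairing penalty: 1 pair vs 0 in the high-spin reference → 1 extra × P = 21540 cm⁻¹.
Combining: -51568 + 21540 = -30028 cm⁻¹.

-30028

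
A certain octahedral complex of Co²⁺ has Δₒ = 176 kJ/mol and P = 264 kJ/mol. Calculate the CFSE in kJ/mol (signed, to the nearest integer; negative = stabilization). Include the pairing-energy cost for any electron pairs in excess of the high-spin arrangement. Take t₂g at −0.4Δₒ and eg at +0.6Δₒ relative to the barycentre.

Group 9 minus oxidation state +2 gives a d⁷ configuration for Co²⁺.
Here Δₒ < P (176 < 264), so the high-spin state is favoured.
Filling d⁷ accordingly: t₂g⁵ eg².
Orbital CFSE = -0.8Δₒ = -0.8 × 176 = -141 kJ/mol.
High-spin has no excess pairs, so no pairing correction applies.

-141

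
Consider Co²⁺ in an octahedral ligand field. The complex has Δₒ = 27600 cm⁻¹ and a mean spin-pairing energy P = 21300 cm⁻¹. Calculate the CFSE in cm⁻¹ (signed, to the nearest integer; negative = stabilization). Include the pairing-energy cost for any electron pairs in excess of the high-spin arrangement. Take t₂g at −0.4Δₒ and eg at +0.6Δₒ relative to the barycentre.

-28380

Co sits in group 9; removing 2 electrons leaves Co²⁺ with 9 − 2 = 7 d electrons.
Here Δₒ > P (27600 > 21300), so the low-spin state is favoured.
That gives t₂g⁶ eg¹.
Orbital CFSE = -1.8Δₒ = -1.8 × 27600 = -49680 cm⁻¹.
Excess pairs vs high-spin: 3 − 2 = 1; pairing cost = +21300 cm⁻¹.
Net CFSE = -49680 + 21300 = -28380 cm⁻¹.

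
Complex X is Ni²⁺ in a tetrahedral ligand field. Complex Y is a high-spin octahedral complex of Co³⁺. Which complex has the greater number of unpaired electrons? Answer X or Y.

X: Ni²⁺: group 10, so d-count = 10 − 2 = 8; Tetrahedral splitting is small, so the complex is high-spin; e⁴ t₂⁴ → 2 unpaired.
Y: Group 9 minus oxidation state +3 gives a d⁶ configuration for Co³⁺; t2g^4 e_g^2 → 4 unpaired.
So Y has more unpaired electrons.

Y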